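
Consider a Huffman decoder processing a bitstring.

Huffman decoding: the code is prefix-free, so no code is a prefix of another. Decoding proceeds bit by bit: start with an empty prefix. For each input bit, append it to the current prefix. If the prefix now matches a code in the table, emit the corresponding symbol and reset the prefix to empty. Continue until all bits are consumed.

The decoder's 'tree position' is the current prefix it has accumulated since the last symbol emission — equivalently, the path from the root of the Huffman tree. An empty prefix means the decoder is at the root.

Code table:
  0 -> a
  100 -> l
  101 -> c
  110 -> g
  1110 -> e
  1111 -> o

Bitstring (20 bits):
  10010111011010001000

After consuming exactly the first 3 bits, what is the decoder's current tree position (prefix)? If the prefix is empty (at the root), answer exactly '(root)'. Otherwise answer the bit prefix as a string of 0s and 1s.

Bit 0: prefix='1' (no match yet)
Bit 1: prefix='10' (no match yet)
Bit 2: prefix='100' -> emit 'l', reset

Answer: (root)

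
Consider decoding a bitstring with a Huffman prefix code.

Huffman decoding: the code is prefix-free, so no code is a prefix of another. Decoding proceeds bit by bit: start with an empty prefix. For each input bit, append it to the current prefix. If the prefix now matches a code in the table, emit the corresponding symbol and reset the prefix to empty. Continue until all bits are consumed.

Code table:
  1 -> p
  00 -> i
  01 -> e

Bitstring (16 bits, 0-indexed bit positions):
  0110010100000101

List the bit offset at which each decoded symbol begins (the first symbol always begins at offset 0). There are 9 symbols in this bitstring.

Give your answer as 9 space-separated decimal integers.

Answer: 0 2 3 5 6 8 10 12 14

Derivation:
Bit 0: prefix='0' (no match yet)
Bit 1: prefix='01' -> emit 'e', reset
Bit 2: prefix='1' -> emit 'p', reset
Bit 3: prefix='0' (no match yet)
Bit 4: prefix='00' -> emit 'i', reset
Bit 5: prefix='1' -> emit 'p', reset
Bit 6: prefix='0' (no match yet)
Bit 7: prefix='01' -> emit 'e', reset
Bit 8: prefix='0' (no match yet)
Bit 9: prefix='00' -> emit 'i', reset
Bit 10: prefix='0' (no match yet)
Bit 11: prefix='00' -> emit 'i', reset
Bit 12: prefix='0' (no match yet)
Bit 13: prefix='01' -> emit 'e', reset
Bit 14: prefix='0' (no match yet)
Bit 15: prefix='01' -> emit 'e', reset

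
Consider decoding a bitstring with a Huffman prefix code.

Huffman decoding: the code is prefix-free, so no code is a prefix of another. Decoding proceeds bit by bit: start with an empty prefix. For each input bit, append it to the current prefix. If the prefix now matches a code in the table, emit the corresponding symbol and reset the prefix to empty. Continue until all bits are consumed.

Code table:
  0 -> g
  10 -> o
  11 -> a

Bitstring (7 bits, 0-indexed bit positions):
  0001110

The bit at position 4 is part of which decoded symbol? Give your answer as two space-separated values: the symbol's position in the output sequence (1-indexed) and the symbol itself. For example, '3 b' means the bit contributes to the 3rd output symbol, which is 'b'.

Bit 0: prefix='0' -> emit 'g', reset
Bit 1: prefix='0' -> emit 'g', reset
Bit 2: prefix='0' -> emit 'g', reset
Bit 3: prefix='1' (no match yet)
Bit 4: prefix='11' -> emit 'a', reset
Bit 5: prefix='1' (no match yet)
Bit 6: prefix='10' -> emit 'o', reset

Answer: 4 a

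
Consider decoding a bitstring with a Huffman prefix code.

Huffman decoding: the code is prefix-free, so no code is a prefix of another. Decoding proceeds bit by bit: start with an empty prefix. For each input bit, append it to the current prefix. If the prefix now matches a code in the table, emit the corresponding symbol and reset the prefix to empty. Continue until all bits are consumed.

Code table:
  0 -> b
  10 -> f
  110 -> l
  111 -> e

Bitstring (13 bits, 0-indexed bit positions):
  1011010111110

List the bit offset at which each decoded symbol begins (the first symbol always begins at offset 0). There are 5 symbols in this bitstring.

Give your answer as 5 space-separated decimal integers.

Answer: 0 2 5 7 10

Derivation:
Bit 0: prefix='1' (no match yet)
Bit 1: prefix='10' -> emit 'f', reset
Bit 2: prefix='1' (no match yet)
Bit 3: prefix='11' (no match yet)
Bit 4: prefix='110' -> emit 'l', reset
Bit 5: prefix='1' (no match yet)
Bit 6: prefix='10' -> emit 'f', reset
Bit 7: prefix='1' (no match yet)
Bit 8: prefix='11' (no match yet)
Bit 9: prefix='111' -> emit 'e', reset
Bit 10: prefix='1' (no match yet)
Bit 11: prefix='11' (no match yet)
Bit 12: prefix='110' -> emit 'l', reset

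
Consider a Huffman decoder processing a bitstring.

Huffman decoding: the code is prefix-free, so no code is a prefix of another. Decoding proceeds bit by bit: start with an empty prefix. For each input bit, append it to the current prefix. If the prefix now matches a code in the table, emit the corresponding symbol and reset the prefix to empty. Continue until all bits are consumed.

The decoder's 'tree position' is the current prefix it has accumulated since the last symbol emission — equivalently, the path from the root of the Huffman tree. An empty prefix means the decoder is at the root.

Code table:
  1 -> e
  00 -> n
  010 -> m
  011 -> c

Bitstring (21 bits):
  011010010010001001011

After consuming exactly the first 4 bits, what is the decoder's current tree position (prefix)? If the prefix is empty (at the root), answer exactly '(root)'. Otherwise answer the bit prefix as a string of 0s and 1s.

Bit 0: prefix='0' (no match yet)
Bit 1: prefix='01' (no match yet)
Bit 2: prefix='011' -> emit 'c', reset
Bit 3: prefix='0' (no match yet)

Answer: 0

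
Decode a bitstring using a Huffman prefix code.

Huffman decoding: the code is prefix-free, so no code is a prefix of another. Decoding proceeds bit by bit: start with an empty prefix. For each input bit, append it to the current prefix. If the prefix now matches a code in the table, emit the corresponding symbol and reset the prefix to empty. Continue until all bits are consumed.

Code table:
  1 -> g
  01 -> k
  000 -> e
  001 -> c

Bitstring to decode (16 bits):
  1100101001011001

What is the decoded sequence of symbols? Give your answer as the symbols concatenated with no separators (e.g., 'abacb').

Answer: ggckckgc

Derivation:
Bit 0: prefix='1' -> emit 'g', reset
Bit 1: prefix='1' -> emit 'g', reset
Bit 2: prefix='0' (no match yet)
Bit 3: prefix='00' (no match yet)
Bit 4: prefix='001' -> emit 'c', reset
Bit 5: prefix='0' (no match yet)
Bit 6: prefix='01' -> emit 'k', reset
Bit 7: prefix='0' (no match yet)
Bit 8: prefix='00' (no match yet)
Bit 9: prefix='001' -> emit 'c', reset
Bit 10: prefix='0' (no match yet)
Bit 11: prefix='01' -> emit 'k', reset
Bit 12: prefix='1' -> emit 'g', reset
Bit 13: prefix='0' (no match yet)
Bit 14: prefix='00' (no match yet)
Bit 15: prefix='001' -> emit 'c', reset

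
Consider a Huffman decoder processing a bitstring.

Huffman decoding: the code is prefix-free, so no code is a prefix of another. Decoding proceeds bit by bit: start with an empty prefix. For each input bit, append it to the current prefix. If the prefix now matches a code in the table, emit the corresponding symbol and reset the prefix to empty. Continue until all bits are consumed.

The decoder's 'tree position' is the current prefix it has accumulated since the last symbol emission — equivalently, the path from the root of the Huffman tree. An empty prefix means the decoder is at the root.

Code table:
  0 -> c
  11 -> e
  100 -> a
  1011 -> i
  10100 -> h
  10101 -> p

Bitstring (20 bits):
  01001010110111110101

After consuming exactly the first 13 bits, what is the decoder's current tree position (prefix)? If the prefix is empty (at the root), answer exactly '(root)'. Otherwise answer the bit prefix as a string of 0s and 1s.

Bit 0: prefix='0' -> emit 'c', reset
Bit 1: prefix='1' (no match yet)
Bit 2: prefix='10' (no match yet)
Bit 3: prefix='100' -> emit 'a', reset
Bit 4: prefix='1' (no match yet)
Bit 5: prefix='10' (no match yet)
Bit 6: prefix='101' (no match yet)
Bit 7: prefix='1010' (no match yet)
Bit 8: prefix='10101' -> emit 'p', reset
Bit 9: prefix='1' (no match yet)
Bit 10: prefix='10' (no match yet)
Bit 11: prefix='101' (no match yet)
Bit 12: prefix='1011' -> emit 'i', reset

Answer: (root)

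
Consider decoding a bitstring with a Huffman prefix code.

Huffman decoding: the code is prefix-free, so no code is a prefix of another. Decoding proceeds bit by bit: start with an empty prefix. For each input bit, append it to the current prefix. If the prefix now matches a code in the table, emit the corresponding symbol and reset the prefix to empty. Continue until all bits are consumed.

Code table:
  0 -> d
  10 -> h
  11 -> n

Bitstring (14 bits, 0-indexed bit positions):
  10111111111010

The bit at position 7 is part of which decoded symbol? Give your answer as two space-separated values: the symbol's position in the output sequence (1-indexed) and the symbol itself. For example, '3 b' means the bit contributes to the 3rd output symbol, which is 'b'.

Answer: 4 n

Derivation:
Bit 0: prefix='1' (no match yet)
Bit 1: prefix='10' -> emit 'h', reset
Bit 2: prefix='1' (no match yet)
Bit 3: prefix='11' -> emit 'n', reset
Bit 4: prefix='1' (no match yet)
Bit 5: prefix='11' -> emit 'n', reset
Bit 6: prefix='1' (no match yet)
Bit 7: prefix='11' -> emit 'n', reset
Bit 8: prefix='1' (no match yet)
Bit 9: prefix='11' -> emit 'n', reset
Bit 10: prefix='1' (no match yet)
Bit 11: prefix='10' -> emit 'h', reset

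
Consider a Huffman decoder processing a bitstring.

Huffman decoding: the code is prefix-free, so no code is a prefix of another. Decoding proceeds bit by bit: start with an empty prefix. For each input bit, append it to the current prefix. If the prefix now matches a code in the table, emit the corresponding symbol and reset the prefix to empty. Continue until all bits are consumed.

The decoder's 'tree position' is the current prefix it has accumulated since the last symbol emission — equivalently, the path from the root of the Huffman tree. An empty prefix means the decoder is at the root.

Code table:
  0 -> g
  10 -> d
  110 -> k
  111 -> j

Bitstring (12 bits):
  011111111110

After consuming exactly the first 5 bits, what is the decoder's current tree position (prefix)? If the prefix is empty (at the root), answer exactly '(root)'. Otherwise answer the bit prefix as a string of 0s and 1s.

Bit 0: prefix='0' -> emit 'g', reset
Bit 1: prefix='1' (no match yet)
Bit 2: prefix='11' (no match yet)
Bit 3: prefix='111' -> emit 'j', reset
Bit 4: prefix='1' (no match yet)

Answer: 1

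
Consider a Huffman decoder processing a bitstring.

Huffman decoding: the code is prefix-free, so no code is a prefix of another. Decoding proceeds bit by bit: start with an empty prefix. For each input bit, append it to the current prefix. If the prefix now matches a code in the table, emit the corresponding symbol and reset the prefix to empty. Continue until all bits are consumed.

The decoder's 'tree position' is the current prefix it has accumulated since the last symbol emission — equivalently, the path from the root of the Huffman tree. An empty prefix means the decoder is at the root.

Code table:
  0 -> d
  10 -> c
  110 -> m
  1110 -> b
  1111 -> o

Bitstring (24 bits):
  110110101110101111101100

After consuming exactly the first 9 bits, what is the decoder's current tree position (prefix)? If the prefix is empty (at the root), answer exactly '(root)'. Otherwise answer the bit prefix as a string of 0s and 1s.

Answer: 1

Derivation:
Bit 0: prefix='1' (no match yet)
Bit 1: prefix='11' (no match yet)
Bit 2: prefix='110' -> emit 'm', reset
Bit 3: prefix='1' (no match yet)
Bit 4: prefix='11' (no match yet)
Bit 5: prefix='110' -> emit 'm', reset
Bit 6: prefix='1' (no match yet)
Bit 7: prefix='10' -> emit 'c', reset
Bit 8: prefix='1' (no match yet)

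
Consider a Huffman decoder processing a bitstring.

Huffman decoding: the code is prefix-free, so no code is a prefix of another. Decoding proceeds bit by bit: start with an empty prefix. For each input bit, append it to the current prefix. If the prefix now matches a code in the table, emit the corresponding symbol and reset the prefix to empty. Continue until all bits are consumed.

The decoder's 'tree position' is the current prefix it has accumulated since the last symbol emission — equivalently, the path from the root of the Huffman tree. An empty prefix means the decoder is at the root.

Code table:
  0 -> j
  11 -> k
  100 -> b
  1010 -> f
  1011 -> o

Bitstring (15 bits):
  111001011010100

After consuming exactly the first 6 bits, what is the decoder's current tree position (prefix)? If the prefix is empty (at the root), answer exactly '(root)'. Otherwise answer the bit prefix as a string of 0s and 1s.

Answer: 1

Derivation:
Bit 0: prefix='1' (no match yet)
Bit 1: prefix='11' -> emit 'k', reset
Bit 2: prefix='1' (no match yet)
Bit 3: prefix='10' (no match yet)
Bit 4: prefix='100' -> emit 'b', reset
Bit 5: prefix='1' (no match yet)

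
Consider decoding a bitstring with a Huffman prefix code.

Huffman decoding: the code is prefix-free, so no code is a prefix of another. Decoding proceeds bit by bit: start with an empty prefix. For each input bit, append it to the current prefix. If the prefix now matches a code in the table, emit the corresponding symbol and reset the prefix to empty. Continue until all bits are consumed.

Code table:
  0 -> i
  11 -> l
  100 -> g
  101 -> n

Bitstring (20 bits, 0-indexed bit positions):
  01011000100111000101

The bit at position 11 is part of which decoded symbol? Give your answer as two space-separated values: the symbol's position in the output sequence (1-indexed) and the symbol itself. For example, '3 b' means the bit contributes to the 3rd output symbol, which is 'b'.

Answer: 6 l

Derivation:
Bit 0: prefix='0' -> emit 'i', reset
Bit 1: prefix='1' (no match yet)
Bit 2: prefix='10' (no match yet)
Bit 3: prefix='101' -> emit 'n', reset
Bit 4: prefix='1' (no match yet)
Bit 5: prefix='10' (no match yet)
Bit 6: prefix='100' -> emit 'g', reset
Bit 7: prefix='0' -> emit 'i', reset
Bit 8: prefix='1' (no match yet)
Bit 9: prefix='10' (no match yet)
Bit 10: prefix='100' -> emit 'g', reset
Bit 11: prefix='1' (no match yet)
Bit 12: prefix='11' -> emit 'l', reset
Bit 13: prefix='1' (no match yet)
Bit 14: prefix='10' (no match yet)
Bit 15: prefix='100' -> emit 'g', reset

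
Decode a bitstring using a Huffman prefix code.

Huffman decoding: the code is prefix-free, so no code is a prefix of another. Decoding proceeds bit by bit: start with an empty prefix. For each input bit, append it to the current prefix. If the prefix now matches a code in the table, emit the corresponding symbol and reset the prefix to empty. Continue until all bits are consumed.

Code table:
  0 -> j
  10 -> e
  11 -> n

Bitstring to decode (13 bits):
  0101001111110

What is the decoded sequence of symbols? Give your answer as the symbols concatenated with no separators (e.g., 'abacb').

Bit 0: prefix='0' -> emit 'j', reset
Bit 1: prefix='1' (no match yet)
Bit 2: prefix='10' -> emit 'e', reset
Bit 3: prefix='1' (no match yet)
Bit 4: prefix='10' -> emit 'e', reset
Bit 5: prefix='0' -> emit 'j', reset
Bit 6: prefix='1' (no match yet)
Bit 7: prefix='11' -> emit 'n', reset
Bit 8: prefix='1' (no match yet)
Bit 9: prefix='11' -> emit 'n', reset
Bit 10: prefix='1' (no match yet)
Bit 11: prefix='11' -> emit 'n', reset
Bit 12: prefix='0' -> emit 'j', reset

Answer: jeejnnnj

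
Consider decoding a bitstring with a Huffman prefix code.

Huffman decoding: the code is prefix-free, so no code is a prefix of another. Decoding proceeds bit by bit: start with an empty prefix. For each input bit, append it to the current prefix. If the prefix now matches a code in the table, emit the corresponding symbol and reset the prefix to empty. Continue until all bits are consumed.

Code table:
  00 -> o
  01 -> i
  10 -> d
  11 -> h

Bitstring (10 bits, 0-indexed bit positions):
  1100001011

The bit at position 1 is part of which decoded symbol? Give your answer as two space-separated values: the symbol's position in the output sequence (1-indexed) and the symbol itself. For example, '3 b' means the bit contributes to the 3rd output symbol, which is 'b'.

Answer: 1 h

Derivation:
Bit 0: prefix='1' (no match yet)
Bit 1: prefix='11' -> emit 'h', reset
Bit 2: prefix='0' (no match yet)
Bit 3: prefix='00' -> emit 'o', reset
Bit 4: prefix='0' (no match yet)
Bit 5: prefix='00' -> emit 'o', reset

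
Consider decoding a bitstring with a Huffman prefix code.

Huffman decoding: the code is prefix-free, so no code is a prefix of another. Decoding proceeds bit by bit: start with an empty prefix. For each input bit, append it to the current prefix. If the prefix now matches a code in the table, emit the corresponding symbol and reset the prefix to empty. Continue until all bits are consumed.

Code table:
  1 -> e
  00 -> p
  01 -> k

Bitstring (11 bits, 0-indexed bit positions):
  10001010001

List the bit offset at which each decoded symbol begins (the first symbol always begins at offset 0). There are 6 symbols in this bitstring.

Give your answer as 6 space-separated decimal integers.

Bit 0: prefix='1' -> emit 'e', reset
Bit 1: prefix='0' (no match yet)
Bit 2: prefix='00' -> emit 'p', reset
Bit 3: prefix='0' (no match yet)
Bit 4: prefix='01' -> emit 'k', reset
Bit 5: prefix='0' (no match yet)
Bit 6: prefix='01' -> emit 'k', reset
Bit 7: prefix='0' (no match yet)
Bit 8: prefix='00' -> emit 'p', reset
Bit 9: prefix='0' (no match yet)
Bit 10: prefix='01' -> emit 'k', reset

Answer: 0 1 3 5 7 9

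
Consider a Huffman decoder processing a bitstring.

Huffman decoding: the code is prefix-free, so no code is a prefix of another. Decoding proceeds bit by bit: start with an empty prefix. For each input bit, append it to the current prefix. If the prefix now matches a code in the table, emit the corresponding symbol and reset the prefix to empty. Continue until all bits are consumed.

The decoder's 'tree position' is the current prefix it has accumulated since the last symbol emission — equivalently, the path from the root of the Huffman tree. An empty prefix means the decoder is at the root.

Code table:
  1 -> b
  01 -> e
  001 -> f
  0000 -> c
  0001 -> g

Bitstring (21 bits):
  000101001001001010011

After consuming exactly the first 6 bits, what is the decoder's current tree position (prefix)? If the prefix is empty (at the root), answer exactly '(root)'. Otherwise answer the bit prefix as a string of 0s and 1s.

Answer: (root)

Derivation:
Bit 0: prefix='0' (no match yet)
Bit 1: prefix='00' (no match yet)
Bit 2: prefix='000' (no match yet)
Bit 3: prefix='0001' -> emit 'g', reset
Bit 4: prefix='0' (no match yet)
Bit 5: prefix='01' -> emit 'e', reset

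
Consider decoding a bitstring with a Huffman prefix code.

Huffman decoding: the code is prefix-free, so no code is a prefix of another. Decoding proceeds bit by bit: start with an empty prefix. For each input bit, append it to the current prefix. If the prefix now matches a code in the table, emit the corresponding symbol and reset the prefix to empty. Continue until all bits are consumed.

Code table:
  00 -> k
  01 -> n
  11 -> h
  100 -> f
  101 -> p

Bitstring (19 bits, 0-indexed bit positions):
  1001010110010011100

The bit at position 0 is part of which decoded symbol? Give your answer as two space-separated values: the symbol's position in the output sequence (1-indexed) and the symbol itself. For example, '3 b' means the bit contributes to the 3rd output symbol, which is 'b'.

Bit 0: prefix='1' (no match yet)
Bit 1: prefix='10' (no match yet)
Bit 2: prefix='100' -> emit 'f', reset
Bit 3: prefix='1' (no match yet)
Bit 4: prefix='10' (no match yet)

Answer: 1 f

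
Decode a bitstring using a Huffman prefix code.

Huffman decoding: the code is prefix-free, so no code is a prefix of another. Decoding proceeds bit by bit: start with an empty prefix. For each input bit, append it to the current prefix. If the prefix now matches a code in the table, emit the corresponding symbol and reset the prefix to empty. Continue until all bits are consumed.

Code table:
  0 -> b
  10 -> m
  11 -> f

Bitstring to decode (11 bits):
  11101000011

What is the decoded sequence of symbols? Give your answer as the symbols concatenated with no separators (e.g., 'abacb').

Bit 0: prefix='1' (no match yet)
Bit 1: prefix='11' -> emit 'f', reset
Bit 2: prefix='1' (no match yet)
Bit 3: prefix='10' -> emit 'm', reset
Bit 4: prefix='1' (no match yet)
Bit 5: prefix='10' -> emit 'm', reset
Bit 6: prefix='0' -> emit 'b', reset
Bit 7: prefix='0' -> emit 'b', reset
Bit 8: prefix='0' -> emit 'b', reset
Bit 9: prefix='1' (no match yet)
Bit 10: prefix='11' -> emit 'f', reset

Answer: fmmbbbf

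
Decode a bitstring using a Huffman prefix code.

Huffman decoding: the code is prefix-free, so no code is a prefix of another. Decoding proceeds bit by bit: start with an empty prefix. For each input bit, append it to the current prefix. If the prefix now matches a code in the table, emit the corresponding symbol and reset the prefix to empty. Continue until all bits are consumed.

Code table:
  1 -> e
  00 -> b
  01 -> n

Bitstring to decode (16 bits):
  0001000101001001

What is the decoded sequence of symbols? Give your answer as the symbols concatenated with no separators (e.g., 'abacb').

Bit 0: prefix='0' (no match yet)
Bit 1: prefix='00' -> emit 'b', reset
Bit 2: prefix='0' (no match yet)
Bit 3: prefix='01' -> emit 'n', reset
Bit 4: prefix='0' (no match yet)
Bit 5: prefix='00' -> emit 'b', reset
Bit 6: prefix='0' (no match yet)
Bit 7: prefix='01' -> emit 'n', reset
Bit 8: prefix='0' (no match yet)
Bit 9: prefix='01' -> emit 'n', reset
Bit 10: prefix='0' (no match yet)
Bit 11: prefix='00' -> emit 'b', reset
Bit 12: prefix='1' -> emit 'e', reset
Bit 13: prefix='0' (no match yet)
Bit 14: prefix='00' -> emit 'b', reset
Bit 15: prefix='1' -> emit 'e', reset

Answer: bnbnnbebe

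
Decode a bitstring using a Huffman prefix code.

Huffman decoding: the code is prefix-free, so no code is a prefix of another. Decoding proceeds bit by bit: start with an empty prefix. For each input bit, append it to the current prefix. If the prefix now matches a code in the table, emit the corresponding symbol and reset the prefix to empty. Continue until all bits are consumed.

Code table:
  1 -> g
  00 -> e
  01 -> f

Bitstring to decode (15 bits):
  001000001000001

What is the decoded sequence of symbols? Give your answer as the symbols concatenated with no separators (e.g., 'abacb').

Bit 0: prefix='0' (no match yet)
Bit 1: prefix='00' -> emit 'e', reset
Bit 2: prefix='1' -> emit 'g', reset
Bit 3: prefix='0' (no match yet)
Bit 4: prefix='00' -> emit 'e', reset
Bit 5: prefix='0' (no match yet)
Bit 6: prefix='00' -> emit 'e', reset
Bit 7: prefix='0' (no match yet)
Bit 8: prefix='01' -> emit 'f', reset
Bit 9: prefix='0' (no match yet)
Bit 10: prefix='00' -> emit 'e', reset
Bit 11: prefix='0' (no match yet)
Bit 12: prefix='00' -> emit 'e', reset
Bit 13: prefix='0' (no match yet)
Bit 14: prefix='01' -> emit 'f', reset

Answer: egeefeef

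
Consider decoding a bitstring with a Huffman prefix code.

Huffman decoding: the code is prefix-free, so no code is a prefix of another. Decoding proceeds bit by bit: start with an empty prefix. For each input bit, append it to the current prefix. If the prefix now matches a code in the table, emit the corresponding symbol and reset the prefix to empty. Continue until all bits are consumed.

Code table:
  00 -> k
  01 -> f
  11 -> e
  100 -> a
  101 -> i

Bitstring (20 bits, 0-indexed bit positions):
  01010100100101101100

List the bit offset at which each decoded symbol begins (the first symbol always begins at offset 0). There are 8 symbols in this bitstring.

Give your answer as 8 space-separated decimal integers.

Bit 0: prefix='0' (no match yet)
Bit 1: prefix='01' -> emit 'f', reset
Bit 2: prefix='0' (no match yet)
Bit 3: prefix='01' -> emit 'f', reset
Bit 4: prefix='0' (no match yet)
Bit 5: prefix='01' -> emit 'f', reset
Bit 6: prefix='0' (no match yet)
Bit 7: prefix='00' -> emit 'k', reset
Bit 8: prefix='1' (no match yet)
Bit 9: prefix='10' (no match yet)
Bit 10: prefix='100' -> emit 'a', reset
Bit 11: prefix='1' (no match yet)
Bit 12: prefix='10' (no match yet)
Bit 13: prefix='101' -> emit 'i', reset
Bit 14: prefix='1' (no match yet)
Bit 15: prefix='10' (no match yet)
Bit 16: prefix='101' -> emit 'i', reset
Bit 17: prefix='1' (no match yet)
Bit 18: prefix='10' (no match yet)
Bit 19: prefix='100' -> emit 'a', reset

Answer: 0 2 4 6 8 11 14 17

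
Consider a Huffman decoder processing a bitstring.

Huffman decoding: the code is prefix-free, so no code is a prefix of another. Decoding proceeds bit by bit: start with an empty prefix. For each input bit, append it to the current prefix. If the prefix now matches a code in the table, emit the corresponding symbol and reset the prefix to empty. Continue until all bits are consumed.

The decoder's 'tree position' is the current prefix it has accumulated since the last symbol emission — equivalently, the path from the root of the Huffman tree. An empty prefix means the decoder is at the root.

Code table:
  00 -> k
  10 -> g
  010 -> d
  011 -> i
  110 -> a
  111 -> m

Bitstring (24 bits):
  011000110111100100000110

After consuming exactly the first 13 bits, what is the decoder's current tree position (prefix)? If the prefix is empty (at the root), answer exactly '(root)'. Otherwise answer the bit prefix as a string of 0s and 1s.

Bit 0: prefix='0' (no match yet)
Bit 1: prefix='01' (no match yet)
Bit 2: prefix='011' -> emit 'i', reset
Bit 3: prefix='0' (no match yet)
Bit 4: prefix='00' -> emit 'k', reset
Bit 5: prefix='0' (no match yet)
Bit 6: prefix='01' (no match yet)
Bit 7: prefix='011' -> emit 'i', reset
Bit 8: prefix='0' (no match yet)
Bit 9: prefix='01' (no match yet)
Bit 10: prefix='011' -> emit 'i', reset
Bit 11: prefix='1' (no match yet)
Bit 12: prefix='11' (no match yet)

Answer: 11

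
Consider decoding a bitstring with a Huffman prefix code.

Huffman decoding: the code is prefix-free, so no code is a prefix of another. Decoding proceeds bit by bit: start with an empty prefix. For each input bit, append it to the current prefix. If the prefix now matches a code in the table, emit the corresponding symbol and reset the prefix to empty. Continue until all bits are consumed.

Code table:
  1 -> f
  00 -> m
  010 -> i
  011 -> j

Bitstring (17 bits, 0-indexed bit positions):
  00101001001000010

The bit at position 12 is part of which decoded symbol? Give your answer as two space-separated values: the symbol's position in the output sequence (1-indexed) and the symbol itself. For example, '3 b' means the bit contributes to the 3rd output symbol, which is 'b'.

Bit 0: prefix='0' (no match yet)
Bit 1: prefix='00' -> emit 'm', reset
Bit 2: prefix='1' -> emit 'f', reset
Bit 3: prefix='0' (no match yet)
Bit 4: prefix='01' (no match yet)
Bit 5: prefix='010' -> emit 'i', reset
Bit 6: prefix='0' (no match yet)
Bit 7: prefix='01' (no match yet)
Bit 8: prefix='010' -> emit 'i', reset
Bit 9: prefix='0' (no match yet)
Bit 10: prefix='01' (no match yet)
Bit 11: prefix='010' -> emit 'i', reset
Bit 12: prefix='0' (no match yet)
Bit 13: prefix='00' -> emit 'm', reset
Bit 14: prefix='0' (no match yet)
Bit 15: prefix='01' (no match yet)
Bit 16: prefix='010' -> emit 'i', reset

Answer: 6 m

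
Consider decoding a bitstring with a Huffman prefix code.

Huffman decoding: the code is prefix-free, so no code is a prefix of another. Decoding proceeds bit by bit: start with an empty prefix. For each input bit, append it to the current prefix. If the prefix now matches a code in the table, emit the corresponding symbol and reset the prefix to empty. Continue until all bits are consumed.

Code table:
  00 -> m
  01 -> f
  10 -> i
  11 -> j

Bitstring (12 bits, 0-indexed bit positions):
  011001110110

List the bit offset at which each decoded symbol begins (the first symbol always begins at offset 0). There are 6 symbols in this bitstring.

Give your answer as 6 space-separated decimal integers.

Bit 0: prefix='0' (no match yet)
Bit 1: prefix='01' -> emit 'f', reset
Bit 2: prefix='1' (no match yet)
Bit 3: prefix='10' -> emit 'i', reset
Bit 4: prefix='0' (no match yet)
Bit 5: prefix='01' -> emit 'f', reset
Bit 6: prefix='1' (no match yet)
Bit 7: prefix='11' -> emit 'j', reset
Bit 8: prefix='0' (no match yet)
Bit 9: prefix='01' -> emit 'f', reset
Bit 10: prefix='1' (no match yet)
Bit 11: prefix='10' -> emit 'i', reset

Answer: 0 2 4 6 8 10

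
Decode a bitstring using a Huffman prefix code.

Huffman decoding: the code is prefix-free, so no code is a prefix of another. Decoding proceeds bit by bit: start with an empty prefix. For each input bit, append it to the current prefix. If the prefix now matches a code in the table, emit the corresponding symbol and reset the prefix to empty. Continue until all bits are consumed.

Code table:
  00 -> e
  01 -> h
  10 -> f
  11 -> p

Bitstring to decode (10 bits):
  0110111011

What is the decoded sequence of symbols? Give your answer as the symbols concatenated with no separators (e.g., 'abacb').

Answer: hfpfp

Derivation:
Bit 0: prefix='0' (no match yet)
Bit 1: prefix='01' -> emit 'h', reset
Bit 2: prefix='1' (no match yet)
Bit 3: prefix='10' -> emit 'f', reset
Bit 4: prefix='1' (no match yet)
Bit 5: prefix='11' -> emit 'p', reset
Bit 6: prefix='1' (no match yet)
Bit 7: prefix='10' -> emit 'f', reset
Bit 8: prefix='1' (no match yet)
Bit 9: prefix='11' -> emit 'p', reset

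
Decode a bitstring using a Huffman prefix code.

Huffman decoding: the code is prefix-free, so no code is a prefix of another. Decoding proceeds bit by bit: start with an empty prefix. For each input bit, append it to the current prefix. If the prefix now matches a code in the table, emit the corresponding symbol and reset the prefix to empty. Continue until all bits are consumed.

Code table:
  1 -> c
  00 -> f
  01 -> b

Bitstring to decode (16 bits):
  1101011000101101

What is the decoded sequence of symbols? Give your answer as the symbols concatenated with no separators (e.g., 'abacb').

Bit 0: prefix='1' -> emit 'c', reset
Bit 1: prefix='1' -> emit 'c', reset
Bit 2: prefix='0' (no match yet)
Bit 3: prefix='01' -> emit 'b', reset
Bit 4: prefix='0' (no match yet)
Bit 5: prefix='01' -> emit 'b', reset
Bit 6: prefix='1' -> emit 'c', reset
Bit 7: prefix='0' (no match yet)
Bit 8: prefix='00' -> emit 'f', reset
Bit 9: prefix='0' (no match yet)
Bit 10: prefix='01' -> emit 'b', reset
Bit 11: prefix='0' (no match yet)
Bit 12: prefix='01' -> emit 'b', reset
Bit 13: prefix='1' -> emit 'c', reset
Bit 14: prefix='0' (no match yet)
Bit 15: prefix='01' -> emit 'b', reset

Answer: ccbbcfbbcb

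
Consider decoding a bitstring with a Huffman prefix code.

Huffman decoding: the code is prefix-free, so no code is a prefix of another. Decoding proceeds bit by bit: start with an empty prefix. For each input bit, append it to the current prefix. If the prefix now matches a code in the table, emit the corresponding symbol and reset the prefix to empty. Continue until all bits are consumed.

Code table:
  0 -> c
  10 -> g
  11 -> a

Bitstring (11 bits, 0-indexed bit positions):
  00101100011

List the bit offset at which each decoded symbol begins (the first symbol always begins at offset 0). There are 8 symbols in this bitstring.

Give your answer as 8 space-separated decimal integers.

Answer: 0 1 2 4 6 7 8 9

Derivation:
Bit 0: prefix='0' -> emit 'c', reset
Bit 1: prefix='0' -> emit 'c', reset
Bit 2: prefix='1' (no match yet)
Bit 3: prefix='10' -> emit 'g', reset
Bit 4: prefix='1' (no match yet)
Bit 5: prefix='11' -> emit 'a', reset
Bit 6: prefix='0' -> emit 'c', reset
Bit 7: prefix='0' -> emit 'c', reset
Bit 8: prefix='0' -> emit 'c', reset
Bit 9: prefix='1' (no match yet)
Bit 10: prefix='11' -> emit 'a', reset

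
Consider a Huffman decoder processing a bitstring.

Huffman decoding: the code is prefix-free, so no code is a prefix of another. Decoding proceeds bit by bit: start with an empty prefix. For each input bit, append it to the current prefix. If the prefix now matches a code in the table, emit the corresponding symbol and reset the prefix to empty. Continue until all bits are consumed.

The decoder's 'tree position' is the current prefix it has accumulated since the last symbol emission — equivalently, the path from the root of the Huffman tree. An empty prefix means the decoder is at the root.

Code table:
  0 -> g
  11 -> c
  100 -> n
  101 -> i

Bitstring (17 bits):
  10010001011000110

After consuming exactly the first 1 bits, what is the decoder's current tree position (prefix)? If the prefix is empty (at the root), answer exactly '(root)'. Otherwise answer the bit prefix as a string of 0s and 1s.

Answer: 1

Derivation:
Bit 0: prefix='1' (no match yet)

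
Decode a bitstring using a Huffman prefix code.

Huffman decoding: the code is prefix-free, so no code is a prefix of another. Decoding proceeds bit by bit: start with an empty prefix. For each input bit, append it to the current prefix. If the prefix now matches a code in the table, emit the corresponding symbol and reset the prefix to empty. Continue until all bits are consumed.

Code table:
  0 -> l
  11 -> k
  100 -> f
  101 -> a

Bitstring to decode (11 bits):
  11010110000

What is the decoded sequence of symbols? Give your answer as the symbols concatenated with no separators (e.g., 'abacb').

Bit 0: prefix='1' (no match yet)
Bit 1: prefix='11' -> emit 'k', reset
Bit 2: prefix='0' -> emit 'l', reset
Bit 3: prefix='1' (no match yet)
Bit 4: prefix='10' (no match yet)
Bit 5: prefix='101' -> emit 'a', reset
Bit 6: prefix='1' (no match yet)
Bit 7: prefix='10' (no match yet)
Bit 8: prefix='100' -> emit 'f', reset
Bit 9: prefix='0' -> emit 'l', reset
Bit 10: prefix='0' -> emit 'l', reset

Answer: klafll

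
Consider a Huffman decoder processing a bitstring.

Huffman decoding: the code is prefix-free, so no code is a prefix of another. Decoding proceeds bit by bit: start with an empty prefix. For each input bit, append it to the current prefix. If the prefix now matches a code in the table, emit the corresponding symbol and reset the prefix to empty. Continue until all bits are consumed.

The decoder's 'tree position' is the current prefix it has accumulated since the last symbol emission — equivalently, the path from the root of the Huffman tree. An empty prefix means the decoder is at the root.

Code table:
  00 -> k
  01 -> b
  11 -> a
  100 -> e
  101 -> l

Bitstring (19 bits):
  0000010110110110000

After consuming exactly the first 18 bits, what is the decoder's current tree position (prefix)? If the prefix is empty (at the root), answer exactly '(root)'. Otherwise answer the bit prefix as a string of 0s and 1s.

Answer: 0

Derivation:
Bit 0: prefix='0' (no match yet)
Bit 1: prefix='00' -> emit 'k', reset
Bit 2: prefix='0' (no match yet)
Bit 3: prefix='00' -> emit 'k', reset
Bit 4: prefix='0' (no match yet)
Bit 5: prefix='01' -> emit 'b', reset
Bit 6: prefix='0' (no match yet)
Bit 7: prefix='01' -> emit 'b', reset
Bit 8: prefix='1' (no match yet)
Bit 9: prefix='10' (no match yet)
Bit 10: prefix='101' -> emit 'l', reset
Bit 11: prefix='1' (no match yet)
Bit 12: prefix='10' (no match yet)
Bit 13: prefix='101' -> emit 'l', reset
Bit 14: prefix='1' (no match yet)
Bit 15: prefix='10' (no match yet)
Bit 16: prefix='100' -> emit 'e', reset
Bit 17: prefix='0' (no match yet)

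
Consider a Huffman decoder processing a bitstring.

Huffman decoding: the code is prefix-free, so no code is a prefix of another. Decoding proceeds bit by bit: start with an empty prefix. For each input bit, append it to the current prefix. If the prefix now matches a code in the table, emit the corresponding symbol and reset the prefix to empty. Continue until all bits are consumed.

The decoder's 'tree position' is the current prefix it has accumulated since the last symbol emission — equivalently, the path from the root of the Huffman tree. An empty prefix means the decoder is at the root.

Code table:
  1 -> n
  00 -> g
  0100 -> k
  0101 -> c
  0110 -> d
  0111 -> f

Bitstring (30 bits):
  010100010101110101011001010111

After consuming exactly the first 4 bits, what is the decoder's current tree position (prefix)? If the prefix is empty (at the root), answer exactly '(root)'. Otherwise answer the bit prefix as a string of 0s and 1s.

Answer: (root)

Derivation:
Bit 0: prefix='0' (no match yet)
Bit 1: prefix='01' (no match yet)
Bit 2: prefix='010' (no match yet)
Bit 3: prefix='0101' -> emit 'c', reset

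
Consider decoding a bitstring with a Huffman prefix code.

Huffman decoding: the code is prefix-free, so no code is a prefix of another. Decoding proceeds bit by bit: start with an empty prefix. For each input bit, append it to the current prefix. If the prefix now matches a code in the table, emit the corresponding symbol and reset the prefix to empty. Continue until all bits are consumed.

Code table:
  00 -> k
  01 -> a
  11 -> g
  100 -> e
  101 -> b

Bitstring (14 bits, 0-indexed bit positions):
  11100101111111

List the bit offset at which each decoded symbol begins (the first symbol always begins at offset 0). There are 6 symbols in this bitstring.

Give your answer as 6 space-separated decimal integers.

Answer: 0 2 5 8 10 12

Derivation:
Bit 0: prefix='1' (no match yet)
Bit 1: prefix='11' -> emit 'g', reset
Bit 2: prefix='1' (no match yet)
Bit 3: prefix='10' (no match yet)
Bit 4: prefix='100' -> emit 'e', reset
Bit 5: prefix='1' (no match yet)
Bit 6: prefix='10' (no match yet)
Bit 7: prefix='101' -> emit 'b', reset
Bit 8: prefix='1' (no match yet)
Bit 9: prefix='11' -> emit 'g', reset
Bit 10: prefix='1' (no match yet)
Bit 11: prefix='11' -> emit 'g', reset
Bit 12: prefix='1' (no match yet)
Bit 13: prefix='11' -> emit 'g', reset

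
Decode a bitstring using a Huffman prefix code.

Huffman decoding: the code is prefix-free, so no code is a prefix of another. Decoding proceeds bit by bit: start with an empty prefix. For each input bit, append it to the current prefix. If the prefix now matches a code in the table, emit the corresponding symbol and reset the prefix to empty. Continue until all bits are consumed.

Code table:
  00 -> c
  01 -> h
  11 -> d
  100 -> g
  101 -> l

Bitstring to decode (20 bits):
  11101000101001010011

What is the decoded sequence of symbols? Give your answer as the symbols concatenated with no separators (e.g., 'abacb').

Answer: dlchhclcd

Derivation:
Bit 0: prefix='1' (no match yet)
Bit 1: prefix='11' -> emit 'd', reset
Bit 2: prefix='1' (no match yet)
Bit 3: prefix='10' (no match yet)
Bit 4: prefix='101' -> emit 'l', reset
Bit 5: prefix='0' (no match yet)
Bit 6: prefix='00' -> emit 'c', reset
Bit 7: prefix='0' (no match yet)
Bit 8: prefix='01' -> emit 'h', reset
Bit 9: prefix='0' (no match yet)
Bit 10: prefix='01' -> emit 'h', reset
Bit 11: prefix='0' (no match yet)
Bit 12: prefix='00' -> emit 'c', reset
Bit 13: prefix='1' (no match yet)
Bit 14: prefix='10' (no match yet)
Bit 15: prefix='101' -> emit 'l', reset
Bit 16: prefix='0' (no match yet)
Bit 17: prefix='00' -> emit 'c', reset
Bit 18: prefix='1' (no match yet)
Bit 19: prefix='11' -> emit 'd', reset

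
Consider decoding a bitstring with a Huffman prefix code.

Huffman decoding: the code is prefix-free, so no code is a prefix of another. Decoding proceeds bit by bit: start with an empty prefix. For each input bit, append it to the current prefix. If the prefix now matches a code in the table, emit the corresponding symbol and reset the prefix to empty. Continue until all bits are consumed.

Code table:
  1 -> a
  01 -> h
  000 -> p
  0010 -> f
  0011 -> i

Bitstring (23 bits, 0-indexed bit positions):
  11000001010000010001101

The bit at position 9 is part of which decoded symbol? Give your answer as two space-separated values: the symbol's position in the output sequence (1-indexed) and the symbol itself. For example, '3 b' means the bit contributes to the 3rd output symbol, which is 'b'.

Bit 0: prefix='1' -> emit 'a', reset
Bit 1: prefix='1' -> emit 'a', reset
Bit 2: prefix='0' (no match yet)
Bit 3: prefix='00' (no match yet)
Bit 4: prefix='000' -> emit 'p', reset
Bit 5: prefix='0' (no match yet)
Bit 6: prefix='00' (no match yet)
Bit 7: prefix='001' (no match yet)
Bit 8: prefix='0010' -> emit 'f', reset
Bit 9: prefix='1' -> emit 'a', reset
Bit 10: prefix='0' (no match yet)
Bit 11: prefix='00' (no match yet)
Bit 12: prefix='000' -> emit 'p', reset
Bit 13: prefix='0' (no match yet)

Answer: 5 a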